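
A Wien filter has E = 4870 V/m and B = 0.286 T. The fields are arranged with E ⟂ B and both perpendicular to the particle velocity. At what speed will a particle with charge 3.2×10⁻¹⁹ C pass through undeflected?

v = 1.70×10⁴ m/s

Zero net Lorentz force requires |qE| = |q v×B|, i.e. E = vB.
v = E/B = 4870/0.286 = 1.70×10⁴ m/s.
The result is independent of the particle's charge and mass.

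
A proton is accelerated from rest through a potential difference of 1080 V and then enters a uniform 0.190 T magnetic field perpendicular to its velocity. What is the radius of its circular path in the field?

Acceleration: |q|V = ½mv² ⇒ v = √(2|q|V/m) = √(2·1.602×10⁻¹⁹·1080/1.673×10⁻²⁷) ≈ 4.548×10⁵ m/s.
In the field: r = mv/(|q|B) = (1.673×10⁻²⁷)(4.548×10⁵)/((1.602×10⁻¹⁹)(0.190)) ≈ 0.0250 m.

r ≈ 0.0250 m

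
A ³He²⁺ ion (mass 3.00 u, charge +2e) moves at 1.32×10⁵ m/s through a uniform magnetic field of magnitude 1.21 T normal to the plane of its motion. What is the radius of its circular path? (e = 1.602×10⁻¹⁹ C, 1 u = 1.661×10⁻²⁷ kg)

r ≈ 1.70×10⁻³ m

The magnetic force provides the centripetal force: |q|vB = mv²/r.
r = mv/(|q|B) = (4.983×10⁻²⁷)(1.32×10⁵)/((3.204×10⁻¹⁹)(1.21)) ≈ 1.70×10⁻³ m.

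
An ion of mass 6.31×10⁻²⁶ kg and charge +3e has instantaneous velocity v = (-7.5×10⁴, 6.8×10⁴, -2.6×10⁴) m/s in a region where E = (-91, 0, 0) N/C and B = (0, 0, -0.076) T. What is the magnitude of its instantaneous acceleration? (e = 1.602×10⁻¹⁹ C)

v×B = (-5170, -5700, 0) N/C.
E + v×B = (-5260, -5700, 0) N/C.
F = q(E + v×B) = (4.806×10⁻¹⁹ C)·(-5260, -5700, 0) = (-2.53×10⁻¹⁵, -2.74×10⁻¹⁵, 0) N.
|a| = |F|/m = 3.727×10⁻¹⁵/6.31×10⁻²⁶ ≈ 5.91×10¹⁰ m/s².

|a| ≈ 5.91×10¹⁰ m/s²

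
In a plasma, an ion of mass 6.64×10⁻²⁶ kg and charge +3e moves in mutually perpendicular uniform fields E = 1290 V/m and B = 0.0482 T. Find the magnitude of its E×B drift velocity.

v_d ≈ 2.68×10⁴ m/s

The E×B drift speed is v_d = E/B.
v_d = 1290/0.0482 = 2.68×10⁴ m/s.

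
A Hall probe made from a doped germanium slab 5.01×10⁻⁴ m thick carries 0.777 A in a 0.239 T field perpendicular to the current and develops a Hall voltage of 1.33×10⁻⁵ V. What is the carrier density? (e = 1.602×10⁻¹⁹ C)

From V_H = IB/(n e t), n = IB/(V_H e t).
n = (0.777)(0.239)/((1.33×10⁻⁵)(1.602×10⁻¹⁹)(5.01×10⁻⁴)) ≈ 1.74×10²⁶ m⁻³.

n ≈ 1.74×10²⁶ m⁻³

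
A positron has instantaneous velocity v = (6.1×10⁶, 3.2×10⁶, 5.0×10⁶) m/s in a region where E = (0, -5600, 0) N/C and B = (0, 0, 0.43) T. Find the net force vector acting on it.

F ≈ (2.20×10⁻¹³, -4.21×10⁻¹³, 0) N

v×B = (1.38×10⁶, -2.62×10⁶, 0) N/C.
E + v×B = (1.38×10⁶, -2.63×10⁶, 0) N/C.
F = q(E + v×B) = (1.602×10⁻¹⁹ C)·(1.38×10⁶, -2.63×10⁶, 0) = (2.20×10⁻¹³, -4.21×10⁻¹³, 0) N.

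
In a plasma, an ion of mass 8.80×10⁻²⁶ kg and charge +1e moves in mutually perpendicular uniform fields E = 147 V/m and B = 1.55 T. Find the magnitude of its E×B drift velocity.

v_d ≈ 94.8 m/s

The steady drift has the magnetic force balancing the electric force, so v_d = E/B.
v_d = 147/1.55 = 94.8 m/s.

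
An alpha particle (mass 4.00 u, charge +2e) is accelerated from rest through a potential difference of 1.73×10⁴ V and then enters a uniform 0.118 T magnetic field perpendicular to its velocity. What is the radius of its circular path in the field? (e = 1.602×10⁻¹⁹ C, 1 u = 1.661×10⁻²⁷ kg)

r ≈ 0.227 m

Acceleration: |q|V = ½mv² ⇒ v = √(2|q|V/m) = √(2·3.204×10⁻¹⁹·1.73×10⁴/6.644×10⁻²⁷) ≈ 1.292×10⁶ m/s.
In the field: r = mv/(|q|B) = (6.644×10⁻²⁷)(1.292×10⁶)/((3.204×10⁻¹⁹)(0.118)) ≈ 0.227 m.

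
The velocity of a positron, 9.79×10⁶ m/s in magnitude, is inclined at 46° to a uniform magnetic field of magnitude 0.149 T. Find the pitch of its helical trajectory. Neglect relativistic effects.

v∥ = v cosθ = 9.79×10⁶·cos46° ≈ 6.801×10⁶ m/s.
T = 2πm/(|q|B) = 2π(9.109×10⁻³¹)/((1.602×10⁻¹⁹)(0.149)) ≈ 2.398×10⁻¹⁰ s.
pitch = v∥ T = (6.801×10⁶)(2.398×10⁻¹⁰) ≈ 1.63×10⁻³ m.

p ≈ 1.63×10⁻³ m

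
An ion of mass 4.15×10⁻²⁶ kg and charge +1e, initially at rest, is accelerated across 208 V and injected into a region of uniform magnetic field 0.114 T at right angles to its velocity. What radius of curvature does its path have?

Acceleration: |q|V = ½mv² ⇒ v = √(2|q|V/m) = √(2·1.602×10⁻¹⁹·208/4.15×10⁻²⁶) ≈ 4.007×10⁴ m/s.
In the field: r = mv/(|q|B) = (4.15×10⁻²⁶)(4.007×10⁴)/((1.602×10⁻¹⁹)(0.114)) ≈ 0.0911 m.

r ≈ 0.0911 m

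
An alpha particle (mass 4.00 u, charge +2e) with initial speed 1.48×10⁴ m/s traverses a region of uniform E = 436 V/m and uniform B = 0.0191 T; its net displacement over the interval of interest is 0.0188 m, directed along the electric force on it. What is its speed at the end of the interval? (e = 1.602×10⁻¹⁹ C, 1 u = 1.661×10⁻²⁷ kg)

v_f ≈ 3.18×10⁴ m/s

B does no work; ΔKE = |q|E d.
½mv_f² = ½mv₀² + |q|Ed = ½(6.644×10⁻²⁷)(1.48×10⁴)² + (3.204×10⁻¹⁹)(436)(0.0188) ≈ 7.277×10⁻¹⁹ J + 2.626×10⁻¹⁸ J ≈ 3.354×10⁻¹⁸ J.
v_f = √(2·3.354×10⁻¹⁸/6.644×10⁻²⁷) ≈ 3.18×10⁴ m/s.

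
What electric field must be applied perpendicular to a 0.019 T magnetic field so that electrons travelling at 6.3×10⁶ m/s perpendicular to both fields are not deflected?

E = 1.2×10⁵ V/m

For straight-line motion qE = qvB, so E = vB.
E = 6.3×10⁶ × 0.019 = 1.2×10⁵ V/m.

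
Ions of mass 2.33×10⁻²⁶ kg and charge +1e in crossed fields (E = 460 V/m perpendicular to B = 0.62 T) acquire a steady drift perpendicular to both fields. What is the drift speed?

v_d ≈ 740 m/s

In crossed fields the guiding centre drifts at v_d = |E×B|/B² = E/B, independent of charge and mass.
v_d = 460/0.62 = 740 m/s.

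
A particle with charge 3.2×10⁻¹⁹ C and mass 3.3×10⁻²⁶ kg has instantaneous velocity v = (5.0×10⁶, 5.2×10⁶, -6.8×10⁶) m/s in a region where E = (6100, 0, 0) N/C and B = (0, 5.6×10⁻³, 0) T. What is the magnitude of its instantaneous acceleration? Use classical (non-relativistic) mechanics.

v×B = (3.81×10⁴, 0, 2.80×10⁴) N/C.
E + v×B = (4.42×10⁴, 0, 2.80×10⁴) N/C.
F = q(E + v×B) = (3.2×10⁻¹⁹ C)·(4.42×10⁴, 0, 2.80×10⁴) = (1.41×10⁻¹⁴, 0, 8.96×10⁻¹⁵) N.
|a| = |F|/m = 1.674×10⁻¹⁴/3.3×10⁻²⁶ ≈ 5.07×10¹¹ m/s².

|a| ≈ 5.07×10¹¹ m/s²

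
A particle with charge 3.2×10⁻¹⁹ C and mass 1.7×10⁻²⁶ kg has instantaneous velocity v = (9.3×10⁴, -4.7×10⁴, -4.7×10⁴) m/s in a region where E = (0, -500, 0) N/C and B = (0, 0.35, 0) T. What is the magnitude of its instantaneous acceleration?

v×B = (1.64×10⁴, 0, 3.25×10⁴) N/C.
E + v×B = (1.64×10⁴, -500, 3.25×10⁴) N/C.
F = q(E + v×B) = (3.2×10⁻¹⁹ C)·(1.64×10⁴, -500, 3.25×10⁴) = (5.26×10⁻¹⁵, -1.60×10⁻¹⁶, 1.04×10⁻¹⁴) N.
|a| = |F|/m = 1.167×10⁻¹⁴/1.7×10⁻²⁶ ≈ 6.87×10¹¹ m/s².

|a| ≈ 6.87×10¹¹ m/s²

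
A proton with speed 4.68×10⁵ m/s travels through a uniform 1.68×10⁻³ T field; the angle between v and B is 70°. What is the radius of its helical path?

r ≈ 2.73 m

v⊥ = v sinθ = 4.68×10⁵·sin70° ≈ 4.398×10⁵ m/s.
r = m v⊥/(|q|B) = (1.673×10⁻²⁷)(4.398×10⁵)/((1.602×10⁻¹⁹)(1.68×10⁻³)) ≈ 2.73 m.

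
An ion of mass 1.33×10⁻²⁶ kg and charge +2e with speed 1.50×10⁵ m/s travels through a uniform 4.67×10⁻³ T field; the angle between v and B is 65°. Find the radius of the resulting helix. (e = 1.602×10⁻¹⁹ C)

v⊥ = v sinθ = 1.50×10⁵·sin65° ≈ 1.359×10⁵ m/s.
r = m v⊥/(|q|B) = (1.33×10⁻²⁶)(1.359×10⁵)/((3.204×10⁻¹⁹)(4.67×10⁻³)) ≈ 1.21 m.

r ≈ 1.21 m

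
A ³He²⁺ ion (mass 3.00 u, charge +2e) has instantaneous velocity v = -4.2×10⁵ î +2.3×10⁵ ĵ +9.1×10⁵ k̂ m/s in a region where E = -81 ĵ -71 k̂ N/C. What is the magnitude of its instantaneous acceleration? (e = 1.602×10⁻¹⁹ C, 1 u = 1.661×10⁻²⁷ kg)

|a| ≈ 6.93×10⁹ m/s²

Only an electric field acts, so F = qE = (3.204×10⁻¹⁹ C)·(0, -81.0, -71.0) = (0, -2.60×10⁻¹⁷, -2.27×10⁻¹⁷) N.
|a| = |F|/m = 3.451×10⁻¹⁷/4.983×10⁻²⁷ ≈ 6.93×10⁹ m/s².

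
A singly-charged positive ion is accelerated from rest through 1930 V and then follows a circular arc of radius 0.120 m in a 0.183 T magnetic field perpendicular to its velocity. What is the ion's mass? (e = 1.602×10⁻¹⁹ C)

Combine |q|V = ½mv² and r = mv/(|q|B): eliminate v to get m = qB²r²/(2V).
m = (1.602×10⁻¹⁹)(0.183)²(0.120)²/(2·1930) ≈ 2.00×10⁻²⁶ kg.

m ≈ 2.00×10⁻²⁶ kg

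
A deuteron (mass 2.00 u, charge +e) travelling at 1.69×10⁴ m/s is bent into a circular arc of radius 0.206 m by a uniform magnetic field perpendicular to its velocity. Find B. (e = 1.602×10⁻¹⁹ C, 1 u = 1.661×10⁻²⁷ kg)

B ≈ 1.70×10⁻³ T

From |q|vB = mv²/r, B = mv/(|q|r).
B = (3.322×10⁻²⁷)(1.69×10⁴)/((1.602×10⁻¹⁹)(0.206)) ≈ 1.70×10⁻³ T.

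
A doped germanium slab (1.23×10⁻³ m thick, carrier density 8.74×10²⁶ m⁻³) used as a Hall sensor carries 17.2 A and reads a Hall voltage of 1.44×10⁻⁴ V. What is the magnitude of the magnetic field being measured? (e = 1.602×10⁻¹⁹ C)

From V_H = IB/(n e t), B = V_H n e t / I.
B = (1.44×10⁻⁴)(8.74×10²⁶)(1.602×10⁻¹⁹)(1.23×10⁻³)/17.2 ≈ 1.44 T.

B ≈ 1.44 T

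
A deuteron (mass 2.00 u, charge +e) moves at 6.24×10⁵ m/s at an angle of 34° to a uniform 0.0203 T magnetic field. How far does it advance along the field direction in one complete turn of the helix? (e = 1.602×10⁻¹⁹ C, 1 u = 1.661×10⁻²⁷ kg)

v∥ = v cosθ = 6.24×10⁵·cos34° ≈ 5.173×10⁵ m/s.
T = 2πm/(|q|B) = 2π(3.322×10⁻²⁷)/((1.602×10⁻¹⁹)(0.0203)) ≈ 6.418×10⁻⁶ s.
pitch = v∥ T = (5.173×10⁵)(6.418×10⁻⁶) ≈ 3.32 m.

p ≈ 3.32 m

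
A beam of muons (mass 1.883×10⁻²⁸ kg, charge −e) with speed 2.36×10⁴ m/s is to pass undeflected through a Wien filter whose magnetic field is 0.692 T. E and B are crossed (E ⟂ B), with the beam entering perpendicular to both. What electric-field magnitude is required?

For straight-line motion qE = qvB, so E = vB.
E = 2.36×10⁴ × 0.692 = 1.63×10⁴ V/m.

E = 1.63×10⁴ V/m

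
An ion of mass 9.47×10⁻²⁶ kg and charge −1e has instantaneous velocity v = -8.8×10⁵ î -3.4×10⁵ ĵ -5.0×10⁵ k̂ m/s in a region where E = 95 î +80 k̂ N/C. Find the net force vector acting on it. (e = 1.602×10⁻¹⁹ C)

F ≈ (-1.52×10⁻¹⁷, 0, -1.28×10⁻¹⁷) N

Only an electric field acts, so F = qE = (−1.602×10⁻¹⁹ C)·(95.0, 0, 80.0) = (-1.52×10⁻¹⁷, 0, -1.28×10⁻¹⁷) N.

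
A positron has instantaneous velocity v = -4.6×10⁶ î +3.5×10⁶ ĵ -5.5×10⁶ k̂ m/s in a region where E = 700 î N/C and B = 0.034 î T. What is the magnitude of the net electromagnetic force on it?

v×B = (0, -1.87×10⁵, -1.19×10⁵) N/C.
E + v×B = (700, -1.87×10⁵, -1.19×10⁵) N/C.
F = q(E + v×B) = (1.602×10⁻¹⁹ C)·(700, -1.87×10⁵, -1.19×10⁵) = (1.12×10⁻¹⁶, -3.00×10⁻¹⁴, -1.91×10⁻¹⁴) N.
|F| = 3.55×10⁻¹⁴ N.

|F| ≈ 3.55×10⁻¹⁴ N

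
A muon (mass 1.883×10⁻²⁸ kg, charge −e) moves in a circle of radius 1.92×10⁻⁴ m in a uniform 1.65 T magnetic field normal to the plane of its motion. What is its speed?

v ≈ 2.70×10⁵ m/s

From |q|vB = mv²/r, v = |q|Br/m.
v = (1.602×10⁻¹⁹)(1.65)(1.92×10⁻⁴)/1.883×10⁻²⁸ ≈ 2.70×10⁵ m/s.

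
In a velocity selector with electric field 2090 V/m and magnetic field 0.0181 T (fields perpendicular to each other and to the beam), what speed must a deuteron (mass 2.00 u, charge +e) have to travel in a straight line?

Straight-line motion ⇒ electric and magnetic forces cancel, so E = vB.
v = E/B = 2090/0.0181 = 1.15×10⁵ m/s.
The result is independent of the particle's charge and mass.

v = 1.15×10⁵ m/s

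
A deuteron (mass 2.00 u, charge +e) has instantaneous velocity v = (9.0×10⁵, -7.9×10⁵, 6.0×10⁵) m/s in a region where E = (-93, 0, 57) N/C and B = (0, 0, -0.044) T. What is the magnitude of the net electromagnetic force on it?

v×B = (3.48×10⁴, 3.96×10⁴, 0) N/C.
E + v×B = (3.47×10⁴, 3.96×10⁴, 57.0) N/C.
F = q(E + v×B) = (1.602×10⁻¹⁹ C)·(3.47×10⁴, 3.96×10⁴, 57.0) = (5.55×10⁻¹⁵, 6.34×10⁻¹⁵, 9.13×10⁻¹⁸) N.
|F| = 8.43×10⁻¹⁵ N.

|F| ≈ 8.43×10⁻¹⁵ N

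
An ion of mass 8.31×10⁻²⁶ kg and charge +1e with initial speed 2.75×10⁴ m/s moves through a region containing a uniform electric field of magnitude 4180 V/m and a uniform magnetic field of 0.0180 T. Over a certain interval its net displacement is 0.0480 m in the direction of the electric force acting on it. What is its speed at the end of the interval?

v_f ≈ 3.91×10⁴ m/s

B does no work; ΔKE = |q|E d.
½mv_f² = ½mv₀² + |q|Ed = ½(8.31×10⁻²⁶)(2.75×10⁴)² + (1.602×10⁻¹⁹)(4180)(0.0480) ≈ 3.142×10⁻¹⁷ J + 3.214×10⁻¹⁷ J ≈ 6.356×10⁻¹⁷ J.
v_f = √(2·6.356×10⁻¹⁷/8.31×10⁻²⁶) ≈ 3.91×10⁴ m/s.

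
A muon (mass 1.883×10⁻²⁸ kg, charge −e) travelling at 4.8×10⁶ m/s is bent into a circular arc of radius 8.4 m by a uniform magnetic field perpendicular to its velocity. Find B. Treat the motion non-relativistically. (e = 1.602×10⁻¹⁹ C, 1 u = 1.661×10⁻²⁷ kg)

B ≈ 6.7×10⁻⁴ T

From |q|vB = mv²/r, B = mv/(|q|r).
B = (1.883×10⁻²⁸)(4.8×10⁶)/((1.602×10⁻¹⁹)(8.4)) ≈ 6.7×10⁻⁴ T.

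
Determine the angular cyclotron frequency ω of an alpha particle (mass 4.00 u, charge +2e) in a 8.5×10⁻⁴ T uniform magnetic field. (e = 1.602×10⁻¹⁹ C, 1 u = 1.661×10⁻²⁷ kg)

ω = |q|B/m.
ω = (3.204×10⁻¹⁹)(8.5×10⁻⁴)/6.644×10⁻²⁷ ≈ 4.1×10⁴ rad/s.

ω ≈ 4.1×10⁴ rad/s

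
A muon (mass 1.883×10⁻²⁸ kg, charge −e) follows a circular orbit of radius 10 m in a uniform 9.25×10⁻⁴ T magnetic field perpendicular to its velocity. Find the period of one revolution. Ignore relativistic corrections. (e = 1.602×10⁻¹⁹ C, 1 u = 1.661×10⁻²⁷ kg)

The cyclotron period depends only on m, q, B: T = 2πm/(|q|B).
T = 2π(1.883×10⁻²⁸)/((1.602×10⁻¹⁹)(9.25×10⁻⁴)) ≈ 7.98×10⁻⁶ s.

T ≈ 7.98×10⁻⁶ s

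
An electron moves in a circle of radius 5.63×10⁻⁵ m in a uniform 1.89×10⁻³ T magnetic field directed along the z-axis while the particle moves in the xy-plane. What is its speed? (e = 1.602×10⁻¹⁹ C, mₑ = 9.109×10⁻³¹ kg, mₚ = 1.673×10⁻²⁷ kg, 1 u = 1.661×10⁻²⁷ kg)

From |q|vB = mv²/r, v = |q|Br/m.
v = (1.602×10⁻¹⁹)(1.89×10⁻³)(5.63×10⁻⁵)/9.109×10⁻³¹ ≈ 1.87×10⁴ m/s.

v ≈ 1.87×10⁴ m/s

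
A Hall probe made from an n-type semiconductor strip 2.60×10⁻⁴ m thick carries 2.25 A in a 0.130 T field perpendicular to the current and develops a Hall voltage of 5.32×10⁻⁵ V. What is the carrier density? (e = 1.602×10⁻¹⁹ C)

n ≈ 1.32×10²⁶ m⁻³

From V_H = IB/(n e t), n = IB/(V_H e t).
n = (2.25)(0.130)/((5.32×10⁻⁵)(1.602×10⁻¹⁹)(2.60×10⁻⁴)) ≈ 1.32×10²⁶ m⁻³.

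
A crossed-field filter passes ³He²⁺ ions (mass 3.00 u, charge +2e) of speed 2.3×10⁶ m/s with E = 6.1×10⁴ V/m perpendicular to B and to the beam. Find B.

B = 0.027 T

Balance of forces in the selector: qE = qvB ⇒ B = E/v.
B = 6.1×10⁴/2.3×10⁶ = 0.027 T.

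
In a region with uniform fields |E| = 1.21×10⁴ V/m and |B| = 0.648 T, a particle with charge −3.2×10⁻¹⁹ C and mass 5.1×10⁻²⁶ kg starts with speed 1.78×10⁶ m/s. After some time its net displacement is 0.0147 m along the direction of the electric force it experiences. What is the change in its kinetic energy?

The magnetic force is always ⟂ v and does no work; only the electric force changes KE.
ΔKE = F_E · d = |q|E d = (3.2×10⁻¹⁹)(1.21×10⁴)(0.0147) ≈ 5.69×10⁻¹⁷ J.

ΔKE ≈ 5.69×10⁻¹⁷ J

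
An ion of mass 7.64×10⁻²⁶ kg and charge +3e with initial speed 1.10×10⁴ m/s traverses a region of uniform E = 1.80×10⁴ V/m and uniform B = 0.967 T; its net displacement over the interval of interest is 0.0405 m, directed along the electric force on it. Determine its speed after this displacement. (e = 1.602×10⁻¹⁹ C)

v_f ≈ 9.64×10⁴ m/s

B does no work; ΔKE = |q|E d.
½mv_f² = ½mv₀² + |q|Ed = ½(7.64×10⁻²⁶)(1.10×10⁴)² + (4.806×10⁻¹⁹)(1.80×10⁴)(0.0405) ≈ 4.622×10⁻¹⁸ J + 3.504×10⁻¹⁶ J ≈ 3.550×10⁻¹⁶ J.
v_f = √(2·3.550×10⁻¹⁶/7.64×10⁻²⁶) ≈ 9.64×10⁴ m/s.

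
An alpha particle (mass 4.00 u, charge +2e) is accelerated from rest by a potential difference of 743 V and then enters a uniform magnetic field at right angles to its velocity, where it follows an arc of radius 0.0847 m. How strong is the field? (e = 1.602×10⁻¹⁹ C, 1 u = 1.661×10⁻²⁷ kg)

B ≈ 0.0655 T

v = √(2|q|V/m) = √(2·3.204×10⁻¹⁹·743/6.644×10⁻²⁷) ≈ 2.677×10⁵ m/s.
B = mv/(|q|r) = (6.644×10⁻²⁷)(2.677×10⁵)/((3.204×10⁻¹⁹)(0.0847)) ≈ 0.0655 T.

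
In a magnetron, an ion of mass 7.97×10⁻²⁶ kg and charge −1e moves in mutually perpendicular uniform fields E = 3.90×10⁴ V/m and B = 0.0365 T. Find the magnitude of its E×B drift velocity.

v_d ≈ 1.07×10⁶ m/s

In crossed fields the guiding centre drifts at v_d = |E×B|/B² = E/B, independent of charge and mass.
v_d = 3.90×10⁴/0.0365 = 1.07×10⁶ m/s.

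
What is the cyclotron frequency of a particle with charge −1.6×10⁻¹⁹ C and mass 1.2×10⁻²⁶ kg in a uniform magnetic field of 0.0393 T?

f ≈ 8.34×10⁴ Hz

f = |q|B/(2πm).
f = (1.6×10⁻¹⁹)(0.0393)/(2π·1.2×10⁻²⁶) ≈ 8.34×10⁴ Hz.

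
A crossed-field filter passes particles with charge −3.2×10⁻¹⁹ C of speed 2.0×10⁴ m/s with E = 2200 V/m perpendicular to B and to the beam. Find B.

B = 0.11 T

Balance of forces in the selector: qE = qvB ⇒ B = E/v.
B = 2200/2.0×10⁴ = 0.11 T.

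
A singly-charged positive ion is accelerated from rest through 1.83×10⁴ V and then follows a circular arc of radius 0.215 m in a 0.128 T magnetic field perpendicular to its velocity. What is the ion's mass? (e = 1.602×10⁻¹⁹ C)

m ≈ 3.31×10⁻²⁷ kg

Combine |q|V = ½mv² and r = mv/(|q|B): eliminate v to get m = qB²r²/(2V).
m = (1.602×10⁻¹⁹)(0.128)²(0.215)²/(2·1.83×10⁴) ≈ 3.31×10⁻²⁷ kg.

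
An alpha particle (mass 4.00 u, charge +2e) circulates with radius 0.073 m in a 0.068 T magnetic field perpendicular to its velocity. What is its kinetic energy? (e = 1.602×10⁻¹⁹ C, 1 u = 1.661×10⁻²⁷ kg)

KE ≈ 1.9×10⁻¹⁶ J

v = |q|Br/m, then KE = ½mv² = (qBr)²/(2m).
v = (3.204×10⁻¹⁹)(0.068)(0.073)/6.644×10⁻²⁷ ≈ 2.394×10⁵ m/s.
KE = ½(6.644×10⁻²⁷)(2.394×10⁵)² ≈ 1.9×10⁻¹⁶ J.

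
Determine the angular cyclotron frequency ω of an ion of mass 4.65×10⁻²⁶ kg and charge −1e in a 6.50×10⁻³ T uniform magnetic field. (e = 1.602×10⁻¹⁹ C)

ω = |q|B/m.
ω = (1.602×10⁻¹⁹)(6.50×10⁻³)/4.65×10⁻²⁶ ≈ 2.24×10⁴ rad/s.

ω ≈ 2.24×10⁴ rad/s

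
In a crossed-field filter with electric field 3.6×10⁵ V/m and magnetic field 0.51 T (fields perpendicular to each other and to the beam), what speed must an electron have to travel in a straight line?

v = 7.1×10⁵ m/s

Zero net Lorentz force requires |qE| = |q v×B|, i.e. E = vB.
v = E/B = 3.6×10⁵/0.51 = 7.1×10⁵ m/s.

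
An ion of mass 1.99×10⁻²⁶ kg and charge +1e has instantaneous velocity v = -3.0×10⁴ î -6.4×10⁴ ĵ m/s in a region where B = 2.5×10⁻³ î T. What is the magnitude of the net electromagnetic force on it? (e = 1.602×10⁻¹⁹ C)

|F| ≈ 2.56×10⁻¹⁷ N

v×B = (0, 0, 160) N/C.
F = q v×B = (1.602×10⁻¹⁹ C)·(0, 0, 160) = (0, 0, 2.56×10⁻¹⁷) N.
|F| = 2.56×10⁻¹⁷ N.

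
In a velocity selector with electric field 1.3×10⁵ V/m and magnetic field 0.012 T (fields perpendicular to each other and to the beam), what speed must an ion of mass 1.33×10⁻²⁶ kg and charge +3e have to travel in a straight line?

For undeflected motion the electric and magnetic forces balance: qE = qvB.
v = E/B = 1.3×10⁵/0.012 = 1.1×10⁷ m/s.
The result is independent of the particle's charge and mass.

v = 1.1×10⁷ m/s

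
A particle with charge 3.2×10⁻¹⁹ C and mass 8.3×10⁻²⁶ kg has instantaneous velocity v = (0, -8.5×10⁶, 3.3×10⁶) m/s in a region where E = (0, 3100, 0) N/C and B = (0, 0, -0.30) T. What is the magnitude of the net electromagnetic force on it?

|F| ≈ 8.16×10⁻¹³ N

v×B = (2.55×10⁶, 0, 0) N/C.
E + v×B = (2.55×10⁶, 3100, 0) N/C.
F = q(E + v×B) = (3.2×10⁻¹⁹ C)·(2.55×10⁶, 3100, 0) = (8.16×10⁻¹³, 9.92×10⁻¹⁶, 0) N.
|F| = 8.16×10⁻¹³ N.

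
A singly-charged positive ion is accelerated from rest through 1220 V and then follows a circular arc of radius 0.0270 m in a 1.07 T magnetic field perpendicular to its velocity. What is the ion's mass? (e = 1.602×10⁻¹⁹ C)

Combine |q|V = ½mv² and r = mv/(|q|B): eliminate v to get m = qB²r²/(2V).
m = (1.602×10⁻¹⁹)(1.07)²(0.0270)²/(2·1220) ≈ 5.48×10⁻²⁶ kg.

m ≈ 5.48×10⁻²⁶ kg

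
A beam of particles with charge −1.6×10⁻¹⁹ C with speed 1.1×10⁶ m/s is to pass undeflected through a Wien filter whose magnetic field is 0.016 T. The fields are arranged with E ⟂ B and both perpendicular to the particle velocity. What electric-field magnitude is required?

E = 1.8×10⁴ V/m

For straight-line motion qE = qvB, so E = vB.
E = 1.1×10⁶ × 0.016 = 1.8×10⁴ V/m.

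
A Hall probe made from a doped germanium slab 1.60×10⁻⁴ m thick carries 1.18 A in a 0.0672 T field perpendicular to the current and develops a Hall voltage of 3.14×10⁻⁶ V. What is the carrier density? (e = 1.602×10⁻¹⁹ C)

From V_H = IB/(n e t), n = IB/(V_H e t).
n = (1.18)(0.0672)/((3.14×10⁻⁶)(1.602×10⁻¹⁹)(1.60×10⁻⁴)) ≈ 9.85×10²⁶ m⁻³.

n ≈ 9.85×10²⁶ m⁻³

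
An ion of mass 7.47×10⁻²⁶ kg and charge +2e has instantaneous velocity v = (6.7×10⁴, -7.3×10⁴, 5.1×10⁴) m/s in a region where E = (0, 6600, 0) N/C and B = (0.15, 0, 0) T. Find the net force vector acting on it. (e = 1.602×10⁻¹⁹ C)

v×B = (0, 7650, 1.10×10⁴) N/C.
E + v×B = (0, 1.42×10⁴, 1.10×10⁴) N/C.
F = q(E + v×B) = (3.204×10⁻¹⁹ C)·(0, 1.42×10⁴, 1.10×10⁴) = (0, 4.57×10⁻¹⁵, 3.51×10⁻¹⁵) N.

F ≈ (0, 4.57×10⁻¹⁵, 3.51×10⁻¹⁵) N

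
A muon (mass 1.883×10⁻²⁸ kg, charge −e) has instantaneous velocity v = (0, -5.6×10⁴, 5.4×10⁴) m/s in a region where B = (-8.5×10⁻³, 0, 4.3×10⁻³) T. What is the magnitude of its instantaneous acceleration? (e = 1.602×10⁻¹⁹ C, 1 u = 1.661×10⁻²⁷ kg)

v×B = (-241, -459, -476) N/C.
F = q v×B = (−1.602×10⁻¹⁹ C)·(-241, -459, -476) = (3.86×10⁻¹⁷, 7.35×10⁻¹⁷, 7.63×10⁻¹⁷) N.
|a| = |F|/m = 1.127×10⁻¹⁶/1.883×10⁻²⁸ ≈ 5.99×10¹¹ m/s².

|a| ≈ 5.99×10¹¹ m/s²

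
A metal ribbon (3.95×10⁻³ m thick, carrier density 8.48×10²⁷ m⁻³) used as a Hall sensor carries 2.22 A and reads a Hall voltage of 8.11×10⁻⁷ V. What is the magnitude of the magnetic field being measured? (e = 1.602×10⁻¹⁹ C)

From V_H = IB/(n e t), B = V_H n e t / I.
B = (8.11×10⁻⁷)(8.48×10²⁷)(1.602×10⁻¹⁹)(3.95×10⁻³)/2.22 ≈ 1.96 T.

B ≈ 1.96 T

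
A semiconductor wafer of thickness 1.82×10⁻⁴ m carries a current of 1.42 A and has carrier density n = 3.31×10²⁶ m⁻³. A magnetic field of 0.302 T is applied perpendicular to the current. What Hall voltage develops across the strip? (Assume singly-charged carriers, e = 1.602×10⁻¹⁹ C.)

V_H ≈ 4.44×10⁻⁵ V

V_H = IB/(n e t).
V_H = (1.42)(0.302)/((3.31×10²⁶)(1.602×10⁻¹⁹)(1.82×10⁻⁴)) ≈ 4.44×10⁻⁵ V.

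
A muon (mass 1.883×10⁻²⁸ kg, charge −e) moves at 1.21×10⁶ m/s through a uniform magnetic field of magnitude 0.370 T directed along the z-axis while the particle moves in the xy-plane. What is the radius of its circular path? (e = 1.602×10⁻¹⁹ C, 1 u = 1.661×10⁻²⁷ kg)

The magnetic force provides the centripetal force: |q|vB = mv²/r.
r = mv/(|q|B) = (1.883×10⁻²⁸)(1.21×10⁶)/((1.602×10⁻¹⁹)(0.370)) ≈ 3.84×10⁻³ m.

r ≈ 3.84×10⁻³ m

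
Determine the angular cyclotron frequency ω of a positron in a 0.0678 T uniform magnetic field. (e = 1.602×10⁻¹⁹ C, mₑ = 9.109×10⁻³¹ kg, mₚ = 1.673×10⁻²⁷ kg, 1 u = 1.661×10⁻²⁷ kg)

ω ≈ 1.19×10¹⁰ rad/s

ω = |q|B/m.
ω = (1.602×10⁻¹⁹)(0.0678)/9.109×10⁻³¹ ≈ 1.19×10¹⁰ rad/s.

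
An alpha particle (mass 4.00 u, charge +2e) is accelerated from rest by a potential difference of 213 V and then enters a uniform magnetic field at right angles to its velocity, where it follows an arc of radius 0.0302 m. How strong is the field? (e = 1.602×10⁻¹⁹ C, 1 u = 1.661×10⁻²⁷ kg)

B ≈ 0.0984 T

v = √(2|q|V/m) = √(2·3.204×10⁻¹⁹·213/6.644×10⁻²⁷) ≈ 1.433×10⁵ m/s.
B = mv/(|q|r) = (6.644×10⁻²⁷)(1.433×10⁵)/((3.204×10⁻¹⁹)(0.0302)) ≈ 0.0984 T.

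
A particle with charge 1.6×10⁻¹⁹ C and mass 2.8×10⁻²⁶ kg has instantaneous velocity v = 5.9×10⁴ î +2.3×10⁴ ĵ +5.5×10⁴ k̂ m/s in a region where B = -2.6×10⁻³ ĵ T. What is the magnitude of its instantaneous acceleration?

|a| ≈ 1.20×10⁹ m/s²

v×B = (143, 0, -153) N/C.
F = q v×B = (1.6×10⁻¹⁹ C)·(143, 0, -153) = (2.29×10⁻¹⁷, 0, -2.45×10⁻¹⁷) N.
|a| = |F|/m = 3.355×10⁻¹⁷/2.8×10⁻²⁶ ≈ 1.20×10⁹ m/s².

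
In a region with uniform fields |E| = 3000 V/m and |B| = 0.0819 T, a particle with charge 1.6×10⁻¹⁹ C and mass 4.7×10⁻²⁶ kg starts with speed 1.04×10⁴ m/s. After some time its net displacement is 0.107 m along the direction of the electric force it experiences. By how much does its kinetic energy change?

The magnetic force is always ⟂ v and does no work; only the electric force changes KE.
ΔKE = F_E · d = |q|E d = (1.6×10⁻¹⁹)(3000)(0.107) ≈ 5.14×10⁻¹⁷ J.

ΔKE ≈ 5.14×10⁻¹⁷ J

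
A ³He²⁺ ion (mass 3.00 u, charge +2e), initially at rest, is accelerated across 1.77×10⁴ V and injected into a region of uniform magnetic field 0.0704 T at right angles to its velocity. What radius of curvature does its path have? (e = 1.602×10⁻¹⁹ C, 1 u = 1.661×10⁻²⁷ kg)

Acceleration: |q|V = ½mv² ⇒ v = √(2|q|V/m) = √(2·3.204×10⁻¹⁹·1.77×10⁴/4.983×10⁻²⁷) ≈ 1.509×10⁶ m/s.
In the field: r = mv/(|q|B) = (4.983×10⁻²⁷)(1.509×10⁶)/((3.204×10⁻¹⁹)(0.0704)) ≈ 0.333 m.

r ≈ 0.333 m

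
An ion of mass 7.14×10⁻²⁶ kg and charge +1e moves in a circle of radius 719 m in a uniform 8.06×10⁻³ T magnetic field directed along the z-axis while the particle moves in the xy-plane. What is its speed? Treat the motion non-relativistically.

From |q|vB = mv²/r, v = |q|Br/m.
v = (1.602×10⁻¹⁹)(8.06×10⁻³)(719)/7.14×10⁻²⁶ ≈ 1.30×10⁷ m/s.

v ≈ 1.30×10⁷ m/s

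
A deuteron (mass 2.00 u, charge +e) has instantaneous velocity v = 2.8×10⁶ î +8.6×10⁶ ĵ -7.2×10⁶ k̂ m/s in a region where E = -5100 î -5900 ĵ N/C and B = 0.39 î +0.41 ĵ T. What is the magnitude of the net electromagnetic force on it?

v×B = (2.95×10⁶, -2.81×10⁶, -2.21×10⁶) N/C.
E + v×B = (2.95×10⁶, -2.81×10⁶, -2.21×10⁶) N/C.
F = q(E + v×B) = (1.602×10⁻¹⁹ C)·(2.95×10⁶, -2.81×10⁶, -2.21×10⁶) = (4.72×10⁻¹³, -4.51×10⁻¹³, -3.53×10⁻¹³) N.
|F| = 7.42×10⁻¹³ N.

|F| ≈ 7.42×10⁻¹³ N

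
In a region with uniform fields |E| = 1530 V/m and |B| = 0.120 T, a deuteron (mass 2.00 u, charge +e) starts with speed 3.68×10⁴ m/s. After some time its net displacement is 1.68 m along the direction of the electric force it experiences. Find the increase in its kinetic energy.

ΔKE ≈ 4.12×10⁻¹⁶ J

The magnetic force is always ⟂ v and does no work; only the electric force changes KE.
ΔKE = F_E · d = |q|E d = (1.602×10⁻¹⁹)(1530)(1.68) ≈ 4.12×10⁻¹⁶ J.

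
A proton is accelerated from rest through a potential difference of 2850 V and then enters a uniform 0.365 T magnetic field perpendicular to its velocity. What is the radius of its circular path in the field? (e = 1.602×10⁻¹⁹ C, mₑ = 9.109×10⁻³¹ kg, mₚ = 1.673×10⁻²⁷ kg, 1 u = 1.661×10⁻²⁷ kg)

Acceleration: |q|V = ½mv² ⇒ v = √(2|q|V/m) = √(2·1.602×10⁻¹⁹·2850/1.673×10⁻²⁷) ≈ 7.388×10⁵ m/s.
In the field: r = mv/(|q|B) = (1.673×10⁻²⁷)(7.388×10⁵)/((1.602×10⁻¹⁹)(0.365)) ≈ 0.0211 m.

r ≈ 0.0211 m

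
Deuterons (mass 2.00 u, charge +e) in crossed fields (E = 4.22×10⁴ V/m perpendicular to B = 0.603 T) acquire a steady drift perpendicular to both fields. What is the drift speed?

v_d ≈ 7.00×10⁴ m/s

The steady drift has the magnetic force balancing the electric force, so v_d = E/B.
v_d = 4.22×10⁴/0.603 = 7.00×10⁴ m/s.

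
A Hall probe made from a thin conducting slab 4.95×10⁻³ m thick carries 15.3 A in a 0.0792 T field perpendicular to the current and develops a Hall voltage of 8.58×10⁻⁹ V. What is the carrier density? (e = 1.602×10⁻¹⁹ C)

From V_H = IB/(n e t), n = IB/(V_H e t).
n = (15.3)(0.0792)/((8.58×10⁻⁹)(1.602×10⁻¹⁹)(4.95×10⁻³)) ≈ 1.78×10²⁹ m⁻³.

n ≈ 1.78×10²⁹ m⁻³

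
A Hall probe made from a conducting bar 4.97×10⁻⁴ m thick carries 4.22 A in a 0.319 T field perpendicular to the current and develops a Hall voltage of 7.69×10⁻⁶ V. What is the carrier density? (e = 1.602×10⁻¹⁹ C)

n ≈ 2.20×10²⁷ m⁻³

From V_H = IB/(n e t), n = IB/(V_H e t).
n = (4.22)(0.319)/((7.69×10⁻⁶)(1.602×10⁻¹⁹)(4.97×10⁻⁴)) ≈ 2.20×10²⁷ m⁻³.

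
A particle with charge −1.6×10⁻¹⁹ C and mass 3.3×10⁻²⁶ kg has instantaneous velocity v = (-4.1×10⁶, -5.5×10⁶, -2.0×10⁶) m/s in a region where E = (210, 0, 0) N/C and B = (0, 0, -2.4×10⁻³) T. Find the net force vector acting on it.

v×B = (1.32×10⁴, -9840, 0) N/C.
E + v×B = (1.34×10⁴, -9840, 0) N/C.
F = q(E + v×B) = (−1.6×10⁻¹⁹ C)·(1.34×10⁴, -9840, 0) = (-2.15×10⁻¹⁵, 1.57×10⁻¹⁵, 0) N.

F ≈ (-2.15×10⁻¹⁵, 1.57×10⁻¹⁵, 0) N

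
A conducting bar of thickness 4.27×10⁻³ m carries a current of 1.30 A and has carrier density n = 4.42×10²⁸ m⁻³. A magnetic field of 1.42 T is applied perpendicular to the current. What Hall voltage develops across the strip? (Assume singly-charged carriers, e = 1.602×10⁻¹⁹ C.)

V_H ≈ 6.11×10⁻⁸ V

V_H = IB/(n e t).
V_H = (1.30)(1.42)/((4.42×10²⁸)(1.602×10⁻¹⁹)(4.27×10⁻³)) ≈ 6.11×10⁻⁸ V.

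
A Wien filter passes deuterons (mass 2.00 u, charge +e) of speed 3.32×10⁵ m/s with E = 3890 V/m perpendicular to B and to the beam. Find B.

B = 0.0117 T

Balance of forces in the selector: qE = qvB ⇒ B = E/v.
B = 3890/3.32×10⁵ = 0.0117 T.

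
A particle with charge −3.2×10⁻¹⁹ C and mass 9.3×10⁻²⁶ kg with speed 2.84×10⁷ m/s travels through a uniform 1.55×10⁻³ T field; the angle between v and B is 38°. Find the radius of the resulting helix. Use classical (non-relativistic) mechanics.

r ≈ 3280 m

v⊥ = v sinθ = 2.84×10⁷·sin38° ≈ 1.748×10⁷ m/s.
r = m v⊥/(|q|B) = (9.3×10⁻²⁶)(1.748×10⁷)/((3.2×10⁻¹⁹)(1.55×10⁻³)) ≈ 3280 m.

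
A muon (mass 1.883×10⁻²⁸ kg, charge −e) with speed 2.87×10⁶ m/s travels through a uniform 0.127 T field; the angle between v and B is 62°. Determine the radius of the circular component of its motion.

r ≈ 0.0235 m

v⊥ = v sinθ = 2.87×10⁶·sin62° ≈ 2.534×10⁶ m/s.
r = m v⊥/(|q|B) = (1.883×10⁻²⁸)(2.534×10⁶)/((1.602×10⁻¹⁹)(0.127)) ≈ 0.0235 m.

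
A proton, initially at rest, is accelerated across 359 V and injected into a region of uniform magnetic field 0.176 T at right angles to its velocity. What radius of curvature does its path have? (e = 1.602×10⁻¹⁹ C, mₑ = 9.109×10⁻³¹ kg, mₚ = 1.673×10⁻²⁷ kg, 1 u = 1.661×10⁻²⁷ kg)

r ≈ 0.0156 m

Acceleration: |q|V = ½mv² ⇒ v = √(2|q|V/m) = √(2·1.602×10⁻¹⁹·359/1.673×10⁻²⁷) ≈ 2.622×10⁵ m/s.
In the field: r = mv/(|q|B) = (1.673×10⁻²⁷)(2.622×10⁵)/((1.602×10⁻¹⁹)(0.176)) ≈ 0.0156 m.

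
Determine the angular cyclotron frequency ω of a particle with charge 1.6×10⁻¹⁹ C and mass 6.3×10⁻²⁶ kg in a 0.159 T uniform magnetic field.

ω = |q|B/m.
ω = (1.6×10⁻¹⁹)(0.159)/6.3×10⁻²⁶ ≈ 4.04×10⁵ rad/s.

ω ≈ 4.04×10⁵ rad/s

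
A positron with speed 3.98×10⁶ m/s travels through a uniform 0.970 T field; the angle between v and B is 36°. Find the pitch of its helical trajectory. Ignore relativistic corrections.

p ≈ 1.19×10⁻⁴ m

v∥ = v cosθ = 3.98×10⁶·cos36° ≈ 3.220×10⁶ m/s.
T = 2πm/(|q|B) = 2π(9.109×10⁻³¹)/((1.602×10⁻¹⁹)(0.970)) ≈ 3.683×10⁻¹¹ s.
pitch = v∥ T = (3.220×10⁶)(3.683×10⁻¹¹) ≈ 1.19×10⁻⁴ m.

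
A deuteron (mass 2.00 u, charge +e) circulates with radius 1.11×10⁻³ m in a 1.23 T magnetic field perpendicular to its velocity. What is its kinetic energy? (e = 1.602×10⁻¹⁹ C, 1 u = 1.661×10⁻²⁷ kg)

v = |q|Br/m, then KE = ½mv² = (qBr)²/(2m).
v = (1.602×10⁻¹⁹)(1.23)(1.11×10⁻³)/3.322×10⁻²⁷ ≈ 6.584×10⁴ m/s.
KE = ½(3.322×10⁻²⁷)(6.584×10⁴)² ≈ 7.20×10⁻¹⁸ J.

KE ≈ 7.20×10⁻¹⁸ J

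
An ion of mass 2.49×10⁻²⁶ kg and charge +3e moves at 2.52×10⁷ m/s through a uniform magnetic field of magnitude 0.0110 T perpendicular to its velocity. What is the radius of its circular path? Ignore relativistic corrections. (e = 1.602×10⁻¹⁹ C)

The magnetic force provides the centripetal force: |q|vB = mv²/r.
r = mv/(|q|B) = (2.49×10⁻²⁶)(2.52×10⁷)/((4.806×10⁻¹⁹)(0.0110)) ≈ 119 m.

r ≈ 119 m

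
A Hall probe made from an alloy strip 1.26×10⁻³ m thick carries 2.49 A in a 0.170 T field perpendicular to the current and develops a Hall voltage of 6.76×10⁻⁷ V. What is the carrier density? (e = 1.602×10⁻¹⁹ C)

From V_H = IB/(n e t), n = IB/(V_H e t).
n = (2.49)(0.170)/((6.76×10⁻⁷)(1.602×10⁻¹⁹)(1.26×10⁻³)) ≈ 3.10×10²⁷ m⁻³.

n ≈ 3.10×10²⁷ m⁻³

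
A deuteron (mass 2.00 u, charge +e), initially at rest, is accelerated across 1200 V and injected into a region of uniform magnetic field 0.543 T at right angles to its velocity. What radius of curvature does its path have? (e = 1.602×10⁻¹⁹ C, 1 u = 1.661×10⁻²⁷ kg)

r ≈ 0.0130 m

Acceleration: |q|V = ½mv² ⇒ v = √(2|q|V/m) = √(2·1.602×10⁻¹⁹·1200/3.322×10⁻²⁷) ≈ 3.402×10⁵ m/s.
In the field: r = mv/(|q|B) = (3.322×10⁻²⁷)(3.402×10⁵)/((1.602×10⁻¹⁹)(0.543)) ≈ 0.0130 m.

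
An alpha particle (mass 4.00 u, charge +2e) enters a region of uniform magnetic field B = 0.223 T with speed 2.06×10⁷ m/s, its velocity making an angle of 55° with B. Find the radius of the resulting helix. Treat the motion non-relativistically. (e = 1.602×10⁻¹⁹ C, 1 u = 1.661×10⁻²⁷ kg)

r ≈ 1.57 m

v⊥ = v sinθ = 2.06×10⁷·sin55° ≈ 1.687×10⁷ m/s.
r = m v⊥/(|q|B) = (6.644×10⁻²⁷)(1.687×10⁷)/((3.204×10⁻¹⁹)(0.223)) ≈ 1.57 m.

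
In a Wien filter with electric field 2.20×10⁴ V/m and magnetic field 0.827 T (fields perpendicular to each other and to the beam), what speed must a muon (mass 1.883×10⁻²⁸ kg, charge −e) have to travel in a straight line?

v = 2.66×10⁴ m/s

Zero net Lorentz force requires |qE| = |q v×B|, i.e. E = vB.
v = E/B = 2.20×10⁴/0.827 = 2.66×10⁴ m/s.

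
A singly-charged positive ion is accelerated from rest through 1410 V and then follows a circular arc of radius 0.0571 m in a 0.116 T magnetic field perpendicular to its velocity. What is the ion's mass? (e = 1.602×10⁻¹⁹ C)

m ≈ 2.49×10⁻²⁷ kg

Combine |q|V = ½mv² and r = mv/(|q|B): eliminate v to get m = qB²r²/(2V).
m = (1.602×10⁻¹⁹)(0.116)²(0.0571)²/(2·1410) ≈ 2.49×10⁻²⁷ kg.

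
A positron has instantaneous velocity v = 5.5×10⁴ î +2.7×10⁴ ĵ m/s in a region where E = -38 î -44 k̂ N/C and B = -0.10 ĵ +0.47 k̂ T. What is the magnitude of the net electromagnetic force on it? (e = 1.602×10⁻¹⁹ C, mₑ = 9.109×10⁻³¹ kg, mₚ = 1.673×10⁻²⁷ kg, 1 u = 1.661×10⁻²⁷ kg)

v×B = (1.27×10⁴, -2.58×10⁴, -5500) N/C.
E + v×B = (1.27×10⁴, -2.58×10⁴, -5540) N/C.
F = q(E + v×B) = (1.602×10⁻¹⁹ C)·(1.27×10⁴, -2.58×10⁴, -5540) = (2.03×10⁻¹⁵, -4.14×10⁻¹⁵, -8.88×10⁻¹⁶) N.
|F| = 4.70×10⁻¹⁵ N.

|F| ≈ 4.70×10⁻¹⁵ N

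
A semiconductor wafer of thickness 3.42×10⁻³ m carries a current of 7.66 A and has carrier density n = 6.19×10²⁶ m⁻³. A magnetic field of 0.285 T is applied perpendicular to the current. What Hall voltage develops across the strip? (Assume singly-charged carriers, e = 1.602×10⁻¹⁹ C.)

V_H = IB/(n e t).
V_H = (7.66)(0.285)/((6.19×10²⁶)(1.602×10⁻¹⁹)(3.42×10⁻³)) ≈ 6.44×10⁻⁶ V.

V_H ≈ 6.44×10⁻⁶ V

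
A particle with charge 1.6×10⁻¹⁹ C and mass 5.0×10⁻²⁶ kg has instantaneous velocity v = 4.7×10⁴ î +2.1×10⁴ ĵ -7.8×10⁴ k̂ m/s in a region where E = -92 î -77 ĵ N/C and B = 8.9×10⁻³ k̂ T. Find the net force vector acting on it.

F ≈ (1.52×10⁻¹⁷, -7.92×10⁻¹⁷, 0) N

v×B = (187, -418, 0) N/C.
E + v×B = (94.9, -495, 0) N/C.
F = q(E + v×B) = (1.6×10⁻¹⁹ C)·(94.9, -495, 0) = (1.52×10⁻¹⁷, -7.92×10⁻¹⁷, 0) N.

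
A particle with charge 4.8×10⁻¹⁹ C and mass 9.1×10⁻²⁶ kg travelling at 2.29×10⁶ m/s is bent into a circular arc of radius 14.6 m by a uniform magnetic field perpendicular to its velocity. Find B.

From |q|vB = mv²/r, B = mv/(|q|r).
B = (9.1×10⁻²⁶)(2.29×10⁶)/((4.8×10⁻¹⁹)(14.6)) ≈ 0.0297 T.

B ≈ 0.0297 T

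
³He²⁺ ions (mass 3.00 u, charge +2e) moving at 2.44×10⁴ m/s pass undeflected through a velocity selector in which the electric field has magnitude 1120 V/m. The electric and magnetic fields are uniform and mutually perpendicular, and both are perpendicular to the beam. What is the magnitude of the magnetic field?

B = 0.0459 T

Balance of forces in the selector: qE = qvB ⇒ B = E/v.
B = 1120/2.44×10⁴ = 0.0459 T.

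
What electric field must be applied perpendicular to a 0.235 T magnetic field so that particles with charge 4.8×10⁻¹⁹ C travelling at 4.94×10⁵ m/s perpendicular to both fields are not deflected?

E = 1.16×10⁵ V/m

For straight-line motion qE = qvB, so E = vB.
E = 4.94×10⁵ × 0.235 = 1.16×10⁵ V/m.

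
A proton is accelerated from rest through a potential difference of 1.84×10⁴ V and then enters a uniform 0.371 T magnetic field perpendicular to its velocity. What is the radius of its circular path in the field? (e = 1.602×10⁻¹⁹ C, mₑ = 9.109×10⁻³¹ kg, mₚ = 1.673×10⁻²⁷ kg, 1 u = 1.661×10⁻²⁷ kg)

Acceleration: |q|V = ½mv² ⇒ v = √(2|q|V/m) = √(2·1.602×10⁻¹⁹·1.84×10⁴/1.673×10⁻²⁷) ≈ 1.877×10⁶ m/s.
In the field: r = mv/(|q|B) = (1.673×10⁻²⁷)(1.877×10⁶)/((1.602×10⁻¹⁹)(0.371)) ≈ 0.0528 m.

r ≈ 0.0528 m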